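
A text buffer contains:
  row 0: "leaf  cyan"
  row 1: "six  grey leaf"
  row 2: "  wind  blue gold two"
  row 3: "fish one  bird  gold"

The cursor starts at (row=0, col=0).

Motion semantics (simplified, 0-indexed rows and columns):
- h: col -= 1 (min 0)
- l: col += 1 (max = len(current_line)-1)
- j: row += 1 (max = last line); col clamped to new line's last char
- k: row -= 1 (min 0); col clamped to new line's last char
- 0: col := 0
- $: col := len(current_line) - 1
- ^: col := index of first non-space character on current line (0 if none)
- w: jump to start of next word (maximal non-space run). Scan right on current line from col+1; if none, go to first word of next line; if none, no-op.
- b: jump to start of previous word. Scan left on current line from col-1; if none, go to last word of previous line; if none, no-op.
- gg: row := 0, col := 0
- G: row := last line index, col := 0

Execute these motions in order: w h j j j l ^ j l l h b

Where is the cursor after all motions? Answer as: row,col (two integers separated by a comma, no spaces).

Answer: 3,0

Derivation:
After 1 (w): row=0 col=6 char='c'
After 2 (h): row=0 col=5 char='_'
After 3 (j): row=1 col=5 char='g'
After 4 (j): row=2 col=5 char='d'
After 5 (j): row=3 col=5 char='o'
After 6 (l): row=3 col=6 char='n'
After 7 (^): row=3 col=0 char='f'
After 8 (j): row=3 col=0 char='f'
After 9 (l): row=3 col=1 char='i'
After 10 (l): row=3 col=2 char='s'
After 11 (h): row=3 col=1 char='i'
After 12 (b): row=3 col=0 char='f'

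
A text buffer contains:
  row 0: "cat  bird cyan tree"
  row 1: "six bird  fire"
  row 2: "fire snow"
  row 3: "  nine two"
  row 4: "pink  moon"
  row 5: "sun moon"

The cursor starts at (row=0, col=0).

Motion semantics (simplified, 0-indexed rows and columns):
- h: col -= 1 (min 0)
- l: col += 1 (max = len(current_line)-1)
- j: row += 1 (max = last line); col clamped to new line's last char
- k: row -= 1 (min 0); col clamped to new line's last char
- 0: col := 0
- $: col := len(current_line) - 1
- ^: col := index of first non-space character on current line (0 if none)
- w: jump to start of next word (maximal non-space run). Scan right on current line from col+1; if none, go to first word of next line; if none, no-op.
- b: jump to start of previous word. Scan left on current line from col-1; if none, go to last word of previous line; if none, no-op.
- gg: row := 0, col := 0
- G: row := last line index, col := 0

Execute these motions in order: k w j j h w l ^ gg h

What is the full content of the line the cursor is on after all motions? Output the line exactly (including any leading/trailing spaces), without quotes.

Answer: cat  bird cyan tree

Derivation:
After 1 (k): row=0 col=0 char='c'
After 2 (w): row=0 col=5 char='b'
After 3 (j): row=1 col=5 char='i'
After 4 (j): row=2 col=5 char='s'
After 5 (h): row=2 col=4 char='_'
After 6 (w): row=2 col=5 char='s'
After 7 (l): row=2 col=6 char='n'
After 8 (^): row=2 col=0 char='f'
After 9 (gg): row=0 col=0 char='c'
After 10 (h): row=0 col=0 char='c'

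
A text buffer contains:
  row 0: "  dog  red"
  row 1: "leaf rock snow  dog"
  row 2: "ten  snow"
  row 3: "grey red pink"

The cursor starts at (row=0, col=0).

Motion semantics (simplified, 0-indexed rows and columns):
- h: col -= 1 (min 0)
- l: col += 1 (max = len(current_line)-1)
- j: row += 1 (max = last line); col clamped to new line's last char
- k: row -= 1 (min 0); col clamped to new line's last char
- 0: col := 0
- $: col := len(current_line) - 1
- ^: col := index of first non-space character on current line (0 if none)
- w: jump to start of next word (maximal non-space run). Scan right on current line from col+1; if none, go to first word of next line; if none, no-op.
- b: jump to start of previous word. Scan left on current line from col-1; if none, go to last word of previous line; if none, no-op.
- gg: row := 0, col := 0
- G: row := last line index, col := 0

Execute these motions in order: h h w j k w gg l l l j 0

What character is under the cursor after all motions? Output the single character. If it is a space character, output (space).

After 1 (h): row=0 col=0 char='_'
After 2 (h): row=0 col=0 char='_'
After 3 (w): row=0 col=2 char='d'
After 4 (j): row=1 col=2 char='a'
After 5 (k): row=0 col=2 char='d'
After 6 (w): row=0 col=7 char='r'
After 7 (gg): row=0 col=0 char='_'
After 8 (l): row=0 col=1 char='_'
After 9 (l): row=0 col=2 char='d'
After 10 (l): row=0 col=3 char='o'
After 11 (j): row=1 col=3 char='f'
After 12 (0): row=1 col=0 char='l'

Answer: l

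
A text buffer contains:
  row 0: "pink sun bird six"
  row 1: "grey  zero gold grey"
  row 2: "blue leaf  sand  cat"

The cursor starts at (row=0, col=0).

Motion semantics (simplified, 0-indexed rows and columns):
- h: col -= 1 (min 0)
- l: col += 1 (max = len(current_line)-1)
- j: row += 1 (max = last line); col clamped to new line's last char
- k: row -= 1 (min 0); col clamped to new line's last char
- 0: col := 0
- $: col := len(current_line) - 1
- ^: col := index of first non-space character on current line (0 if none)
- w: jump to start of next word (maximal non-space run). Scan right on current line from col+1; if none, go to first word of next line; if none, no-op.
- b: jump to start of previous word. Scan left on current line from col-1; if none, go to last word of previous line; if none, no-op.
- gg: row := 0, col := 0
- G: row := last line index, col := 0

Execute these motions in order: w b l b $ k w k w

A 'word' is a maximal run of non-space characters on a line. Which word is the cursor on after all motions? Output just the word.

Answer: sun

Derivation:
After 1 (w): row=0 col=5 char='s'
After 2 (b): row=0 col=0 char='p'
After 3 (l): row=0 col=1 char='i'
After 4 (b): row=0 col=0 char='p'
After 5 ($): row=0 col=16 char='x'
After 6 (k): row=0 col=16 char='x'
After 7 (w): row=1 col=0 char='g'
After 8 (k): row=0 col=0 char='p'
After 9 (w): row=0 col=5 char='s'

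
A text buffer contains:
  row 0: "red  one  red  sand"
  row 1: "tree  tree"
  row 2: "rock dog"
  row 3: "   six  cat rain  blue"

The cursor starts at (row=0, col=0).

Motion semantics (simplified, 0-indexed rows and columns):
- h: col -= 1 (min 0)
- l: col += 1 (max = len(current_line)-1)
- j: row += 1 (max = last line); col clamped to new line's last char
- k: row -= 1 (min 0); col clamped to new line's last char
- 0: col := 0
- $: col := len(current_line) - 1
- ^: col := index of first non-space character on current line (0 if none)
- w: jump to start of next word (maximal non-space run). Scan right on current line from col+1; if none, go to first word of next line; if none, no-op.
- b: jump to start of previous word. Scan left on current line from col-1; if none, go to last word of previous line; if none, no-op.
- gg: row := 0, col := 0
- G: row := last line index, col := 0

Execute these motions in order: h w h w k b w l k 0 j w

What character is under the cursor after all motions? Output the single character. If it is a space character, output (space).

After 1 (h): row=0 col=0 char='r'
After 2 (w): row=0 col=5 char='o'
After 3 (h): row=0 col=4 char='_'
After 4 (w): row=0 col=5 char='o'
After 5 (k): row=0 col=5 char='o'
After 6 (b): row=0 col=0 char='r'
After 7 (w): row=0 col=5 char='o'
After 8 (l): row=0 col=6 char='n'
After 9 (k): row=0 col=6 char='n'
After 10 (0): row=0 col=0 char='r'
After 11 (j): row=1 col=0 char='t'
After 12 (w): row=1 col=6 char='t'

Answer: t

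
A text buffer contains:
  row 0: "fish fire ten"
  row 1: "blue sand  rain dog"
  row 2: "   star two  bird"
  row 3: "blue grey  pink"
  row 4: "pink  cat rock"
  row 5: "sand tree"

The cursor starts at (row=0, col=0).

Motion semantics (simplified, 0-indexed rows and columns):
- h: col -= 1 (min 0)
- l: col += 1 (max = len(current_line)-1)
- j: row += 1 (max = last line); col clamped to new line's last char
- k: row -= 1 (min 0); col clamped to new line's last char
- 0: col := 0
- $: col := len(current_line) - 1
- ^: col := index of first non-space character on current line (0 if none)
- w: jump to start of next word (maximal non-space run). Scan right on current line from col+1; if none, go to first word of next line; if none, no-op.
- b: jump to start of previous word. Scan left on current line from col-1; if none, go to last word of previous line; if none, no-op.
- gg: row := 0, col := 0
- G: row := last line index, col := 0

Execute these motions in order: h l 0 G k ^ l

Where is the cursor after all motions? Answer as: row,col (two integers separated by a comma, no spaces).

Answer: 4,1

Derivation:
After 1 (h): row=0 col=0 char='f'
After 2 (l): row=0 col=1 char='i'
After 3 (0): row=0 col=0 char='f'
After 4 (G): row=5 col=0 char='s'
After 5 (k): row=4 col=0 char='p'
After 6 (^): row=4 col=0 char='p'
After 7 (l): row=4 col=1 char='i'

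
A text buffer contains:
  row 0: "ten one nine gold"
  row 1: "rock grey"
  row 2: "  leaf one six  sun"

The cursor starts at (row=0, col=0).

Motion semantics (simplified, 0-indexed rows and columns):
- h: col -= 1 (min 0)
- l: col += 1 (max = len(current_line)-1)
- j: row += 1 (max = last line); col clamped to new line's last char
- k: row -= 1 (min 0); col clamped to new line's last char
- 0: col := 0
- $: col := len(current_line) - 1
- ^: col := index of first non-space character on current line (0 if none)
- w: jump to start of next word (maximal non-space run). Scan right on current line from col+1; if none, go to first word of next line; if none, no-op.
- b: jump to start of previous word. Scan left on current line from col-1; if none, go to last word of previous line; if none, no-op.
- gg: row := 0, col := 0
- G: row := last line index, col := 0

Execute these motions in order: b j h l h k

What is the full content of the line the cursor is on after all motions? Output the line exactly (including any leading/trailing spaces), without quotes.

After 1 (b): row=0 col=0 char='t'
After 2 (j): row=1 col=0 char='r'
After 3 (h): row=1 col=0 char='r'
After 4 (l): row=1 col=1 char='o'
After 5 (h): row=1 col=0 char='r'
After 6 (k): row=0 col=0 char='t'

Answer: ten one nine gold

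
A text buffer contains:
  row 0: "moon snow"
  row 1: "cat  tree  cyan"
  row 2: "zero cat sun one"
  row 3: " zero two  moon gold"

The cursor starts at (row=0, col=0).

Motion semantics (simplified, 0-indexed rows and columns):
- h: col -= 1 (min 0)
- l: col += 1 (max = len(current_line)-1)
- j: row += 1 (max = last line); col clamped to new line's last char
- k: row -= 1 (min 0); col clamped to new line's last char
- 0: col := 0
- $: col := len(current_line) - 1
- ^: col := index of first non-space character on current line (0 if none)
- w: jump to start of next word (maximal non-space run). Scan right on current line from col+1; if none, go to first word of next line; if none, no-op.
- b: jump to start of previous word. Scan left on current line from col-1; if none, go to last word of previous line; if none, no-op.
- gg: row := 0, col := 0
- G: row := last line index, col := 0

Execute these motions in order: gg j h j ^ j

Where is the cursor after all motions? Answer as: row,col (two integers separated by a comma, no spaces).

After 1 (gg): row=0 col=0 char='m'
After 2 (j): row=1 col=0 char='c'
After 3 (h): row=1 col=0 char='c'
After 4 (j): row=2 col=0 char='z'
After 5 (^): row=2 col=0 char='z'
After 6 (j): row=3 col=0 char='_'

Answer: 3,0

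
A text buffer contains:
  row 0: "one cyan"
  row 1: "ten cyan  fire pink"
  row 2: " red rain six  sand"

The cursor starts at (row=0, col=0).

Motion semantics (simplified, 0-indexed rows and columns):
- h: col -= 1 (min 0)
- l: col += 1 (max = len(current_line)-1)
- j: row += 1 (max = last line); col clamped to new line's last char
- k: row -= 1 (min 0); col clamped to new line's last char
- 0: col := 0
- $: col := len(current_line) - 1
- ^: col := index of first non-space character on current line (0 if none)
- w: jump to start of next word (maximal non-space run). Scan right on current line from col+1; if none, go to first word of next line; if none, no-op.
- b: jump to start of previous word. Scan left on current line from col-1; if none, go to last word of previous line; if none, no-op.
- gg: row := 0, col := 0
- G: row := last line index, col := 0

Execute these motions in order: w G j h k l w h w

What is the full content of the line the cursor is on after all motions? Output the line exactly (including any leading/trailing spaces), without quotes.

After 1 (w): row=0 col=4 char='c'
After 2 (G): row=2 col=0 char='_'
After 3 (j): row=2 col=0 char='_'
After 4 (h): row=2 col=0 char='_'
After 5 (k): row=1 col=0 char='t'
After 6 (l): row=1 col=1 char='e'
After 7 (w): row=1 col=4 char='c'
After 8 (h): row=1 col=3 char='_'
After 9 (w): row=1 col=4 char='c'

Answer: ten cyan  fire pink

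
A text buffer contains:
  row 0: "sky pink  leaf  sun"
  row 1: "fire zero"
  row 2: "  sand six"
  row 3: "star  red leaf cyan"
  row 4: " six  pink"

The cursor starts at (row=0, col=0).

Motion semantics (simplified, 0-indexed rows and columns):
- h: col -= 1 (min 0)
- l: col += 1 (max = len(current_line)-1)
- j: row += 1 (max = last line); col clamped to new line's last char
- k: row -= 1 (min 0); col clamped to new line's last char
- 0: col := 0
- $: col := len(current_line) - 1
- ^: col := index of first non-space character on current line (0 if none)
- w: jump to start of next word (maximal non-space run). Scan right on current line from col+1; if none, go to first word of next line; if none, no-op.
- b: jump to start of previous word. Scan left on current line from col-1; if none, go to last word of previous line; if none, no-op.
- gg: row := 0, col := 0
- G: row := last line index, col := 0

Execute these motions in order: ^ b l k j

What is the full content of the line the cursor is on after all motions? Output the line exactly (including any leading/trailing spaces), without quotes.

Answer: fire zero

Derivation:
After 1 (^): row=0 col=0 char='s'
After 2 (b): row=0 col=0 char='s'
After 3 (l): row=0 col=1 char='k'
After 4 (k): row=0 col=1 char='k'
After 5 (j): row=1 col=1 char='i'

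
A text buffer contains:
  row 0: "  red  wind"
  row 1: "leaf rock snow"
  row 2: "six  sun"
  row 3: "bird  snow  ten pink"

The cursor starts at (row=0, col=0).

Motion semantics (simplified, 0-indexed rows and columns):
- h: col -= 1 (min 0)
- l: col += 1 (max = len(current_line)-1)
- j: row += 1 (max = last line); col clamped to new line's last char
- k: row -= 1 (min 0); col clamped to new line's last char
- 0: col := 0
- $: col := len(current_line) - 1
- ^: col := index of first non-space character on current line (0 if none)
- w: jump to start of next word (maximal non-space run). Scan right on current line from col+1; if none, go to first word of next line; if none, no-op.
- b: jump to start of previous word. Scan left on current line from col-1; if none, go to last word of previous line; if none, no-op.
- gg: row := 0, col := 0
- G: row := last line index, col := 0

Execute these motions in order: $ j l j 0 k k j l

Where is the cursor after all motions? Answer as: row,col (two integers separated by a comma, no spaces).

After 1 ($): row=0 col=10 char='d'
After 2 (j): row=1 col=10 char='s'
After 3 (l): row=1 col=11 char='n'
After 4 (j): row=2 col=7 char='n'
After 5 (0): row=2 col=0 char='s'
After 6 (k): row=1 col=0 char='l'
After 7 (k): row=0 col=0 char='_'
After 8 (j): row=1 col=0 char='l'
After 9 (l): row=1 col=1 char='e'

Answer: 1,1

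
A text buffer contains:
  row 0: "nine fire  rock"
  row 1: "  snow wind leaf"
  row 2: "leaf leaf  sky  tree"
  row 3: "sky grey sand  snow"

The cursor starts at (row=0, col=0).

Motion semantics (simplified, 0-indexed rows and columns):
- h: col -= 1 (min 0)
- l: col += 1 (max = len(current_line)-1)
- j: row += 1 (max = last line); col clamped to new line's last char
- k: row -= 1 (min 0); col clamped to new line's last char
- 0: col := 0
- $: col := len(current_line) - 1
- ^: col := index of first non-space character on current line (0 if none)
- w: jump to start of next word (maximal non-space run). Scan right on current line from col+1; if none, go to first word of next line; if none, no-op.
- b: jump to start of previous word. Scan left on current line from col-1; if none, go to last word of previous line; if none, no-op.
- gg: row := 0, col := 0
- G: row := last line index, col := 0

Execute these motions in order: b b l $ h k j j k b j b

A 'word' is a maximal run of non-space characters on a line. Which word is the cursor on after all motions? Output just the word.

After 1 (b): row=0 col=0 char='n'
After 2 (b): row=0 col=0 char='n'
After 3 (l): row=0 col=1 char='i'
After 4 ($): row=0 col=14 char='k'
After 5 (h): row=0 col=13 char='c'
After 6 (k): row=0 col=13 char='c'
After 7 (j): row=1 col=13 char='e'
After 8 (j): row=2 col=13 char='y'
After 9 (k): row=1 col=13 char='e'
After 10 (b): row=1 col=12 char='l'
After 11 (j): row=2 col=12 char='k'
After 12 (b): row=2 col=11 char='s'

Answer: sky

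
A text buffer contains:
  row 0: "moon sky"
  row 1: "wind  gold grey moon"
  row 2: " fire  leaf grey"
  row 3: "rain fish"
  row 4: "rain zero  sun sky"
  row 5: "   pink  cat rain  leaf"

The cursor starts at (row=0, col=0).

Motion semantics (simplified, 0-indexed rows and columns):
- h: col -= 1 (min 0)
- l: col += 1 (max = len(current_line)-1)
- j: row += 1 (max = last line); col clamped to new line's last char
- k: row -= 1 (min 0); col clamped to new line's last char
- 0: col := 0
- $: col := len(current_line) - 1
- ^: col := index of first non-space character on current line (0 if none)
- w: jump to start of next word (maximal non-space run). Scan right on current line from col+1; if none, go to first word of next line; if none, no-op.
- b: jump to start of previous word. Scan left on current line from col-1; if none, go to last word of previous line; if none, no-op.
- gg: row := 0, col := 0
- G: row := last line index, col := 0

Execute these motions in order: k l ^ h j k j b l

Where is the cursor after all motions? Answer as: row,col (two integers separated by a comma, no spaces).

After 1 (k): row=0 col=0 char='m'
After 2 (l): row=0 col=1 char='o'
After 3 (^): row=0 col=0 char='m'
After 4 (h): row=0 col=0 char='m'
After 5 (j): row=1 col=0 char='w'
After 6 (k): row=0 col=0 char='m'
After 7 (j): row=1 col=0 char='w'
After 8 (b): row=0 col=5 char='s'
After 9 (l): row=0 col=6 char='k'

Answer: 0,6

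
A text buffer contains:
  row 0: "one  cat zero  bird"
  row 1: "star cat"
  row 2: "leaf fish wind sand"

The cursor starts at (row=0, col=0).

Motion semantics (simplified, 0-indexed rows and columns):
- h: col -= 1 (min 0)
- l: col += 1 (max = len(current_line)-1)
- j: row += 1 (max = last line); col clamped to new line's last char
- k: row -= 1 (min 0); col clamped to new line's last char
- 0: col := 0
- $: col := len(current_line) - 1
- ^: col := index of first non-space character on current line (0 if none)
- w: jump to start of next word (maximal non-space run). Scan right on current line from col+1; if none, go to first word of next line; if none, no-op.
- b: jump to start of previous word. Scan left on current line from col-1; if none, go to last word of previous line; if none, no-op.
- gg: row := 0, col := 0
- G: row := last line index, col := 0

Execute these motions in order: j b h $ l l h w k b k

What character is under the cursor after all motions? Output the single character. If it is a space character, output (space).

Answer: o

Derivation:
After 1 (j): row=1 col=0 char='s'
After 2 (b): row=0 col=15 char='b'
After 3 (h): row=0 col=14 char='_'
After 4 ($): row=0 col=18 char='d'
After 5 (l): row=0 col=18 char='d'
After 6 (l): row=0 col=18 char='d'
After 7 (h): row=0 col=17 char='r'
After 8 (w): row=1 col=0 char='s'
After 9 (k): row=0 col=0 char='o'
After 10 (b): row=0 col=0 char='o'
After 11 (k): row=0 col=0 char='o'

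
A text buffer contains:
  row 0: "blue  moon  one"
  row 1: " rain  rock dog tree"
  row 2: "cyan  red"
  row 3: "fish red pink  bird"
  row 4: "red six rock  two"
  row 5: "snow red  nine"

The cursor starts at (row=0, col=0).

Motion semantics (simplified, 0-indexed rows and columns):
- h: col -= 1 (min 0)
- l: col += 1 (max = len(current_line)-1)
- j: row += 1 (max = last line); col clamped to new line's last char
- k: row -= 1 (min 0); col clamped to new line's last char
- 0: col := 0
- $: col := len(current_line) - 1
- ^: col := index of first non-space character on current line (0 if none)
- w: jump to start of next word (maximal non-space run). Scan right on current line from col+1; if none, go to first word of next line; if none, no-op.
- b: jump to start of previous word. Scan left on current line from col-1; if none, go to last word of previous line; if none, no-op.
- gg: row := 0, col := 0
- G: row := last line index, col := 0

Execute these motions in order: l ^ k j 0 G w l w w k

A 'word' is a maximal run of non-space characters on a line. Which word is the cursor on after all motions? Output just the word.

After 1 (l): row=0 col=1 char='l'
After 2 (^): row=0 col=0 char='b'
After 3 (k): row=0 col=0 char='b'
After 4 (j): row=1 col=0 char='_'
After 5 (0): row=1 col=0 char='_'
After 6 (G): row=5 col=0 char='s'
After 7 (w): row=5 col=5 char='r'
After 8 (l): row=5 col=6 char='e'
After 9 (w): row=5 col=10 char='n'
After 10 (w): row=5 col=10 char='n'
After 11 (k): row=4 col=10 char='c'

Answer: rock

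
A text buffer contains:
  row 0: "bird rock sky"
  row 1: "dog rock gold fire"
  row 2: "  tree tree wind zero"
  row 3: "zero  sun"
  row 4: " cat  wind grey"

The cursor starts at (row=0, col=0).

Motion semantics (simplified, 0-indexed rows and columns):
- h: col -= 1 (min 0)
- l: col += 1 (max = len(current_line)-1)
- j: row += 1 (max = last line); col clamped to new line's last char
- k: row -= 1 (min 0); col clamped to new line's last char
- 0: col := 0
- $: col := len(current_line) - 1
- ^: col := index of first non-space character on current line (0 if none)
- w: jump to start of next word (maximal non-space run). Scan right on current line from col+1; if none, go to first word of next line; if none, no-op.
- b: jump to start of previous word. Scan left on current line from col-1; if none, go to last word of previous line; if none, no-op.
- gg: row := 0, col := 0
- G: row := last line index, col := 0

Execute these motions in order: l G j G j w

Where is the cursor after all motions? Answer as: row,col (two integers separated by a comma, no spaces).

After 1 (l): row=0 col=1 char='i'
After 2 (G): row=4 col=0 char='_'
After 3 (j): row=4 col=0 char='_'
After 4 (G): row=4 col=0 char='_'
After 5 (j): row=4 col=0 char='_'
After 6 (w): row=4 col=1 char='c'

Answer: 4,1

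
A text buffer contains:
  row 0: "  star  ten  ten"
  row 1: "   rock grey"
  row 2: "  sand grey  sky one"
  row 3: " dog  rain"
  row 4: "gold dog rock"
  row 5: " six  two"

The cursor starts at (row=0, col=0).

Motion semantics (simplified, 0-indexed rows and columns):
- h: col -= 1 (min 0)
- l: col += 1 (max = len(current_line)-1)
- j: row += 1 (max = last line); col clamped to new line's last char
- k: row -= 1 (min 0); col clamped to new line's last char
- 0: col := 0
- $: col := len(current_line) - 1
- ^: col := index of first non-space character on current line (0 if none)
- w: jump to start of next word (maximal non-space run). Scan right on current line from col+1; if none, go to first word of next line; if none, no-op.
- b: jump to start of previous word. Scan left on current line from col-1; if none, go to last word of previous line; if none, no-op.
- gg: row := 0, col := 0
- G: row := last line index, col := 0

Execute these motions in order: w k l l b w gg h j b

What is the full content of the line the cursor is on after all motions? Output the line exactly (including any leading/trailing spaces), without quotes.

After 1 (w): row=0 col=2 char='s'
After 2 (k): row=0 col=2 char='s'
After 3 (l): row=0 col=3 char='t'
After 4 (l): row=0 col=4 char='a'
After 5 (b): row=0 col=2 char='s'
After 6 (w): row=0 col=8 char='t'
After 7 (gg): row=0 col=0 char='_'
After 8 (h): row=0 col=0 char='_'
After 9 (j): row=1 col=0 char='_'
After 10 (b): row=0 col=13 char='t'

Answer:   star  ten  ten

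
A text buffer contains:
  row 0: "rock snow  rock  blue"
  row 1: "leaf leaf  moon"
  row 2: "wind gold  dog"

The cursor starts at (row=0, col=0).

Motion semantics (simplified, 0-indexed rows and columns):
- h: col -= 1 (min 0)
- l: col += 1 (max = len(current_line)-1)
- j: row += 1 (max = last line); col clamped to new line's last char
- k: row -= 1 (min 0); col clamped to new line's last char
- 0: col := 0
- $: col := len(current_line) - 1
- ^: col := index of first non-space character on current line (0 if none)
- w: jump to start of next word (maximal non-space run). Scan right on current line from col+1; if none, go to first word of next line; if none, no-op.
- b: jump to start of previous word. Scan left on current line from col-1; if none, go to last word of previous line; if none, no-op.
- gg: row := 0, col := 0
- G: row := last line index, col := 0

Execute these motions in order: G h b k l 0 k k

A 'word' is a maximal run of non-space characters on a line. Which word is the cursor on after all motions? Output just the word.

After 1 (G): row=2 col=0 char='w'
After 2 (h): row=2 col=0 char='w'
After 3 (b): row=1 col=11 char='m'
After 4 (k): row=0 col=11 char='r'
After 5 (l): row=0 col=12 char='o'
After 6 (0): row=0 col=0 char='r'
After 7 (k): row=0 col=0 char='r'
After 8 (k): row=0 col=0 char='r'

Answer: rock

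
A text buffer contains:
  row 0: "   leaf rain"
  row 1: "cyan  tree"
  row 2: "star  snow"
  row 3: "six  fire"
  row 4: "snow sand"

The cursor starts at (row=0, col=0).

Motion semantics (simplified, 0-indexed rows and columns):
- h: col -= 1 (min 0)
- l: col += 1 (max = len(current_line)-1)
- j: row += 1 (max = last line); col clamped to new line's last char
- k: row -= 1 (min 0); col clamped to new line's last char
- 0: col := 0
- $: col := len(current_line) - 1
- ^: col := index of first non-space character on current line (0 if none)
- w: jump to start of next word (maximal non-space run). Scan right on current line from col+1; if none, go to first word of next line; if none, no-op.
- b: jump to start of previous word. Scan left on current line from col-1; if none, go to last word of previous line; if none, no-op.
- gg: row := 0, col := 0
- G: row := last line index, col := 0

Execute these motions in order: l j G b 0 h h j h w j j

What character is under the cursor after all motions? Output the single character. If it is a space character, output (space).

After 1 (l): row=0 col=1 char='_'
After 2 (j): row=1 col=1 char='y'
After 3 (G): row=4 col=0 char='s'
After 4 (b): row=3 col=5 char='f'
After 5 (0): row=3 col=0 char='s'
After 6 (h): row=3 col=0 char='s'
After 7 (h): row=3 col=0 char='s'
After 8 (j): row=4 col=0 char='s'
After 9 (h): row=4 col=0 char='s'
After 10 (w): row=4 col=5 char='s'
After 11 (j): row=4 col=5 char='s'
After 12 (j): row=4 col=5 char='s'

Answer: s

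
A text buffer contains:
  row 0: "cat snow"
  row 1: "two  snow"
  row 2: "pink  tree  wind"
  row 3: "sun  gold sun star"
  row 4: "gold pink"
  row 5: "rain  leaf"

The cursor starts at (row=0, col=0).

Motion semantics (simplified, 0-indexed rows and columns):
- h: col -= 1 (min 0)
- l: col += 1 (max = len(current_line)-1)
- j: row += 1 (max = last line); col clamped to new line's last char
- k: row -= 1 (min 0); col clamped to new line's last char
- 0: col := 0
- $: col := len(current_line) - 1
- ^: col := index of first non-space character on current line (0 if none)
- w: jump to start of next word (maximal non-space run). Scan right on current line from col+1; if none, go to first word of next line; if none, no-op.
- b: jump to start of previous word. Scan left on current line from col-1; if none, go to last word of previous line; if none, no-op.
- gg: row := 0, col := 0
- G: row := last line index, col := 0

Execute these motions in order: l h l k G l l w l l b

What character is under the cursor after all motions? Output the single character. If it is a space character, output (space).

After 1 (l): row=0 col=1 char='a'
After 2 (h): row=0 col=0 char='c'
After 3 (l): row=0 col=1 char='a'
After 4 (k): row=0 col=1 char='a'
After 5 (G): row=5 col=0 char='r'
After 6 (l): row=5 col=1 char='a'
After 7 (l): row=5 col=2 char='i'
After 8 (w): row=5 col=6 char='l'
After 9 (l): row=5 col=7 char='e'
After 10 (l): row=5 col=8 char='a'
After 11 (b): row=5 col=6 char='l'

Answer: l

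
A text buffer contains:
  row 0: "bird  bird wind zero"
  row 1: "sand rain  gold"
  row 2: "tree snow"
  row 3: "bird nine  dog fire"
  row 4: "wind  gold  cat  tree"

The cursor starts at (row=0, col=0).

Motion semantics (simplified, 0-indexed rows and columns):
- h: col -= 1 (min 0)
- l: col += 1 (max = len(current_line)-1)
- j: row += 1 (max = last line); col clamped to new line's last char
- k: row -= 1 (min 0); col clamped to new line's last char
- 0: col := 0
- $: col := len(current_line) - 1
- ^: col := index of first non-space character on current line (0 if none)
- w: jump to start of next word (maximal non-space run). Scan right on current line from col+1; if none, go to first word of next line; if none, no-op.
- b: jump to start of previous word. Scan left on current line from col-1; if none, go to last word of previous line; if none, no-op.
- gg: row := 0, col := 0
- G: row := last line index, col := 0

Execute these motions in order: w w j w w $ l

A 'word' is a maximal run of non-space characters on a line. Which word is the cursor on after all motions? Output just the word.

Answer: snow

Derivation:
After 1 (w): row=0 col=6 char='b'
After 2 (w): row=0 col=11 char='w'
After 3 (j): row=1 col=11 char='g'
After 4 (w): row=2 col=0 char='t'
After 5 (w): row=2 col=5 char='s'
After 6 ($): row=2 col=8 char='w'
After 7 (l): row=2 col=8 char='w'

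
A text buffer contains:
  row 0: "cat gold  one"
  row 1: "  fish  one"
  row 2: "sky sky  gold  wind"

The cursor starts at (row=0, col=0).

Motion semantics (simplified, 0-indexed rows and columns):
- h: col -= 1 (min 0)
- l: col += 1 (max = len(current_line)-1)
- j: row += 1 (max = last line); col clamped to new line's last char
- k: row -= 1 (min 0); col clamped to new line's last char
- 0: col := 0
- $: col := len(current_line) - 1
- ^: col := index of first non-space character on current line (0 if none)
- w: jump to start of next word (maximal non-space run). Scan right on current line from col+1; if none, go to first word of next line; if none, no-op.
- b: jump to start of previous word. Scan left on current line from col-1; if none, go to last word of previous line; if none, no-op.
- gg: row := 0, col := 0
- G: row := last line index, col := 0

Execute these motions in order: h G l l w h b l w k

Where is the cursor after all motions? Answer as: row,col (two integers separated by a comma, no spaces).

After 1 (h): row=0 col=0 char='c'
After 2 (G): row=2 col=0 char='s'
After 3 (l): row=2 col=1 char='k'
After 4 (l): row=2 col=2 char='y'
After 5 (w): row=2 col=4 char='s'
After 6 (h): row=2 col=3 char='_'
After 7 (b): row=2 col=0 char='s'
After 8 (l): row=2 col=1 char='k'
After 9 (w): row=2 col=4 char='s'
After 10 (k): row=1 col=4 char='s'

Answer: 1,4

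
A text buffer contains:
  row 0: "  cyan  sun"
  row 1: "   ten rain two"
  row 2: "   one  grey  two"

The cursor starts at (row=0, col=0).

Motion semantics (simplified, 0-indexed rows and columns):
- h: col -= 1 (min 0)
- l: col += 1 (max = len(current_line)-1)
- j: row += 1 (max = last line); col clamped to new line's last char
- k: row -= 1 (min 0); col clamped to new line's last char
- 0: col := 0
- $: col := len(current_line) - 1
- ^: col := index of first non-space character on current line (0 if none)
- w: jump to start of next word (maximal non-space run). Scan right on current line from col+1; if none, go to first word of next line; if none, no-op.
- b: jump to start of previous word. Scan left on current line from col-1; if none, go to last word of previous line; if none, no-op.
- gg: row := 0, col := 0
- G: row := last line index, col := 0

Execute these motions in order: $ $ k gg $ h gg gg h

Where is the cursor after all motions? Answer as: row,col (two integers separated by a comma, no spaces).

After 1 ($): row=0 col=10 char='n'
After 2 ($): row=0 col=10 char='n'
After 3 (k): row=0 col=10 char='n'
After 4 (gg): row=0 col=0 char='_'
After 5 ($): row=0 col=10 char='n'
After 6 (h): row=0 col=9 char='u'
After 7 (gg): row=0 col=0 char='_'
After 8 (gg): row=0 col=0 char='_'
After 9 (h): row=0 col=0 char='_'

Answer: 0,0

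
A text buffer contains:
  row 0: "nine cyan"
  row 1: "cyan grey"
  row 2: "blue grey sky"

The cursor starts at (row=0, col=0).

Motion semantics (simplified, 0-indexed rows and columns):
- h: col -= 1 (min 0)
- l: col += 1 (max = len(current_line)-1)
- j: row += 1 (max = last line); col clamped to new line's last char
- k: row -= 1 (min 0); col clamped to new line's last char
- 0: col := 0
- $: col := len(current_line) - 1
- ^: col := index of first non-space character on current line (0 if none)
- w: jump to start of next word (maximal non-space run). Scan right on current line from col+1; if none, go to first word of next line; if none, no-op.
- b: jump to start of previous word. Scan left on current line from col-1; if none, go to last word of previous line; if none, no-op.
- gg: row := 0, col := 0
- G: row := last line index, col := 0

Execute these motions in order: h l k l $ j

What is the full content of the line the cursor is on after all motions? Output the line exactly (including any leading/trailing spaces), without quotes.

Answer: cyan grey

Derivation:
After 1 (h): row=0 col=0 char='n'
After 2 (l): row=0 col=1 char='i'
After 3 (k): row=0 col=1 char='i'
After 4 (l): row=0 col=2 char='n'
After 5 ($): row=0 col=8 char='n'
After 6 (j): row=1 col=8 char='y'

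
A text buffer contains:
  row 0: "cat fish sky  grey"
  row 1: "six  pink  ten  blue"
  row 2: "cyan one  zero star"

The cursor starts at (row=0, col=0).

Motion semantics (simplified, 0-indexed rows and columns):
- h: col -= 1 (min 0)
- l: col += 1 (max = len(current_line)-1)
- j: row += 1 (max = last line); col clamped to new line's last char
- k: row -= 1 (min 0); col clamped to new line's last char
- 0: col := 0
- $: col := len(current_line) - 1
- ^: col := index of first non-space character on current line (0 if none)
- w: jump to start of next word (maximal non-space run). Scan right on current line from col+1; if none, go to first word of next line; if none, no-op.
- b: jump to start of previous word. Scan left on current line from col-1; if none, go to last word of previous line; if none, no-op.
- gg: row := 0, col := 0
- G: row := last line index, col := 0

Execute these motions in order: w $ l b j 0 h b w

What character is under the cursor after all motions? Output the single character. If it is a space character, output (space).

After 1 (w): row=0 col=4 char='f'
After 2 ($): row=0 col=17 char='y'
After 3 (l): row=0 col=17 char='y'
After 4 (b): row=0 col=14 char='g'
After 5 (j): row=1 col=14 char='_'
After 6 (0): row=1 col=0 char='s'
After 7 (h): row=1 col=0 char='s'
After 8 (b): row=0 col=14 char='g'
After 9 (w): row=1 col=0 char='s'

Answer: s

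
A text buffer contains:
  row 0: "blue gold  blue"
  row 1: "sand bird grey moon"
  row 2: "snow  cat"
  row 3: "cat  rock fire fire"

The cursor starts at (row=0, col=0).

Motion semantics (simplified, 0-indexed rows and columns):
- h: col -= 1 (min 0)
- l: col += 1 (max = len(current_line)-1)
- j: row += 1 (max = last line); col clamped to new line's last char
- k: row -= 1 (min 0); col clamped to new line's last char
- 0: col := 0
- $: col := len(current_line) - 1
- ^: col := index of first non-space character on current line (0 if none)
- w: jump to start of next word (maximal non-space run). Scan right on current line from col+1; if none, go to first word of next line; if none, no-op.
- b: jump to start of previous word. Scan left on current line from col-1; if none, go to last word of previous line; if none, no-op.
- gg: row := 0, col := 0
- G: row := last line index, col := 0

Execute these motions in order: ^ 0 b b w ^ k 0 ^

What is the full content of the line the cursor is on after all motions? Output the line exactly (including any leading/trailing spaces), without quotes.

After 1 (^): row=0 col=0 char='b'
After 2 (0): row=0 col=0 char='b'
After 3 (b): row=0 col=0 char='b'
After 4 (b): row=0 col=0 char='b'
After 5 (w): row=0 col=5 char='g'
After 6 (^): row=0 col=0 char='b'
After 7 (k): row=0 col=0 char='b'
After 8 (0): row=0 col=0 char='b'
After 9 (^): row=0 col=0 char='b'

Answer: blue gold  blue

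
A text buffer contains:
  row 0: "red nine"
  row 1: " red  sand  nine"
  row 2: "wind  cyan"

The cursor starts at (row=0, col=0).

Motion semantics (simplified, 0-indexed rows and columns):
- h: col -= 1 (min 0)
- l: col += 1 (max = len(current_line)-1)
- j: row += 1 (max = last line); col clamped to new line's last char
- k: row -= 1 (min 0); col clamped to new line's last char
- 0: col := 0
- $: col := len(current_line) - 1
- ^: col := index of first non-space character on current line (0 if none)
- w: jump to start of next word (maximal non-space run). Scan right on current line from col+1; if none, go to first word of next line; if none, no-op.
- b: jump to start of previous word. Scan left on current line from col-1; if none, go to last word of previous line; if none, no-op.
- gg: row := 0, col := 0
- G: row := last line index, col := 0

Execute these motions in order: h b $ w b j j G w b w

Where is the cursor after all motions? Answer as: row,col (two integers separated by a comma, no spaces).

Answer: 2,6

Derivation:
After 1 (h): row=0 col=0 char='r'
After 2 (b): row=0 col=0 char='r'
After 3 ($): row=0 col=7 char='e'
After 4 (w): row=1 col=1 char='r'
After 5 (b): row=0 col=4 char='n'
After 6 (j): row=1 col=4 char='_'
After 7 (j): row=2 col=4 char='_'
After 8 (G): row=2 col=0 char='w'
After 9 (w): row=2 col=6 char='c'
After 10 (b): row=2 col=0 char='w'
After 11 (w): row=2 col=6 char='c'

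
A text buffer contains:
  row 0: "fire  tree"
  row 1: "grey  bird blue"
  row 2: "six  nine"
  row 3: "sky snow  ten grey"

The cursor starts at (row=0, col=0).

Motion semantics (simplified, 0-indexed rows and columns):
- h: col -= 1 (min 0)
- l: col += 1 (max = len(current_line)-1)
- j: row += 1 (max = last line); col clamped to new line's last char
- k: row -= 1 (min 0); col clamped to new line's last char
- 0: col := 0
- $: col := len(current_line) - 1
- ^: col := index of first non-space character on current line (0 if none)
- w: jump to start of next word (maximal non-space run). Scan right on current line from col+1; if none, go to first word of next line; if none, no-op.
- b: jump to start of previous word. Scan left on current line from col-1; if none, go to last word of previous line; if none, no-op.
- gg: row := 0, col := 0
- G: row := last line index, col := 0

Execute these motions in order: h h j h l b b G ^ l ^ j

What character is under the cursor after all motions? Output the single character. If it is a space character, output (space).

After 1 (h): row=0 col=0 char='f'
After 2 (h): row=0 col=0 char='f'
After 3 (j): row=1 col=0 char='g'
After 4 (h): row=1 col=0 char='g'
After 5 (l): row=1 col=1 char='r'
After 6 (b): row=1 col=0 char='g'
After 7 (b): row=0 col=6 char='t'
After 8 (G): row=3 col=0 char='s'
After 9 (^): row=3 col=0 char='s'
After 10 (l): row=3 col=1 char='k'
After 11 (^): row=3 col=0 char='s'
After 12 (j): row=3 col=0 char='s'

Answer: s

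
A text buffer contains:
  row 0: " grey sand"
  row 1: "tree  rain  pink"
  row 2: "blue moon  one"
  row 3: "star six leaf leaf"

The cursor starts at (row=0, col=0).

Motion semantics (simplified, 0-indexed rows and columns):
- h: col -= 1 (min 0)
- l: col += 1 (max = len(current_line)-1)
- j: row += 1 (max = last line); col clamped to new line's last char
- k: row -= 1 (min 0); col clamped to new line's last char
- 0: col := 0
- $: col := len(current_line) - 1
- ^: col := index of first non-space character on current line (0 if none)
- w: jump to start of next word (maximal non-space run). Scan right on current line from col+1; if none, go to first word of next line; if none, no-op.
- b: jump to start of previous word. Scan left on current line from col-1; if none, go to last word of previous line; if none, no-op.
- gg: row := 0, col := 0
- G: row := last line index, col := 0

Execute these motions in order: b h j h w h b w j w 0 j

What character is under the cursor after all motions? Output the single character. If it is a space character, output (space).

After 1 (b): row=0 col=0 char='_'
After 2 (h): row=0 col=0 char='_'
After 3 (j): row=1 col=0 char='t'
After 4 (h): row=1 col=0 char='t'
After 5 (w): row=1 col=6 char='r'
After 6 (h): row=1 col=5 char='_'
After 7 (b): row=1 col=0 char='t'
After 8 (w): row=1 col=6 char='r'
After 9 (j): row=2 col=6 char='o'
After 10 (w): row=2 col=11 char='o'
After 11 (0): row=2 col=0 char='b'
After 12 (j): row=3 col=0 char='s'

Answer: s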